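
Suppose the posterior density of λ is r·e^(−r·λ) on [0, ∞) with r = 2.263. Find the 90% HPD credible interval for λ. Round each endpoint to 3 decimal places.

[0.000, 1.017]

The exponential density is strictly decreasing on [0, ∞), so the HPD interval is anchored at 0: [0, q] with P(λ ≤ q) = 0.90.
q = −ln(1 − 0.90) / 2.263 = 2.3026 / 2.263 = 1.017.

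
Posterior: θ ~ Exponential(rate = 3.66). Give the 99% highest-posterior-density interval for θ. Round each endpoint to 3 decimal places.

The exponential density is strictly decreasing on [0, ∞), so the HPD interval is anchored at 0: [0, q] with P(θ ≤ q) = 0.99.
q = −ln(1 − 0.99) / 3.66 = 4.6052 / 3.66 = 1.258.

[0.000, 1.258]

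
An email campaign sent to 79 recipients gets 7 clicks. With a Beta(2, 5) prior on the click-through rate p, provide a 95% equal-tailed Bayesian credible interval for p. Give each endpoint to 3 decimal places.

[0.050, 0.177]

Posterior: Beta(2+7, 5+72) = Beta(9, 77).
Equal-tailed 95% interval: the 0.025 and 0.975 quantiles of Beta(9, 77).
Posterior mean ≈ 0.105, SD ≈ 0.033; a Normal approximation gives roughly [0.040, 0.169].
Exact: F⁻¹(0.025) = 0.050; F⁻¹(0.975) = 0.177.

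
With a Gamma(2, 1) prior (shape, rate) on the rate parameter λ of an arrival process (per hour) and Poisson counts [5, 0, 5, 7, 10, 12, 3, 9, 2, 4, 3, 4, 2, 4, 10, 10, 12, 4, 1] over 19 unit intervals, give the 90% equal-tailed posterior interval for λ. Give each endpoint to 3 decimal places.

Posterior: Gamma(2+107, 1+19) = Gamma(109, 20) (shape, rate).
Equal-tailed 90% interval: Gamma(109, 20) quantiles at 0.05 and 0.95.
Posterior mean ≈ 5.450, SD ≈ 0.522; a Normal approximation gives roughly [4.591, 6.309].
Exact: lower = 4.621; upper = 6.336.

[4.621, 6.336]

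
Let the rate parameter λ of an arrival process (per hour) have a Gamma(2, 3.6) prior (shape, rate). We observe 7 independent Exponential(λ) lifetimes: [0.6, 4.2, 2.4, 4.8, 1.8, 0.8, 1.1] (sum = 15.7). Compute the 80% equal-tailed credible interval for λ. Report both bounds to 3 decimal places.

Posterior: Gamma(2+7, 3.6+15.7) = Gamma(9, 19.3) (shape, rate).
Equal-tailed 80% interval: Gamma(9, 19.3) quantiles at 0.1 and 0.9.
Posterior mean ≈ 0.466, SD ≈ 0.155; a Normal approximation gives roughly [0.267, 0.666].
Exact: lower = 0.281; upper = 0.673.

[0.281, 0.673]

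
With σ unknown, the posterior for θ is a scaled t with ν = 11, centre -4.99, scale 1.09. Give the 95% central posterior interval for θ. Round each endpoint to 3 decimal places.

The t_11 distribution is symmetric; the 95% interval is -4.99 ± t·1.09 with t_{0.975,11} = 2.201.
Half-width: 2.201 × 1.09 = 2.399.
-4.99 − 2.399 = -7.389; -4.99 + 2.399 = -2.591.

[-7.389, -2.591]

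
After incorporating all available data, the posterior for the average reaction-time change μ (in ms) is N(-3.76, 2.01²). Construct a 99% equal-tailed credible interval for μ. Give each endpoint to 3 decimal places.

[-8.937, 1.417]

The posterior is symmetric, so the 99% equal-tailed interval is μ = -3.76 ± z·2.01 with z = 2.576.
Half-width: 2.576 × 2.01 = 5.177.
-3.76 − 5.177 = -8.937; -3.76 + 5.177 = 1.417.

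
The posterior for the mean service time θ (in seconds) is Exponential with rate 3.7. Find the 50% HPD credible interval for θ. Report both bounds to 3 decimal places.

The exponential density is strictly decreasing on [0, ∞), so the HPD interval is anchored at 0: [0, q] with P(θ ≤ q) = 0.50.
q = −ln(1 − 0.50) / 3.7 = 0.6931 / 3.7 = 0.187.

[0.000, 0.187]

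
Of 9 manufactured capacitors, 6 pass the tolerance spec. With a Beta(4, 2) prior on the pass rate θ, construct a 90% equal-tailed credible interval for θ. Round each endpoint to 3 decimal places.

Posterior: Beta(4+6, 2+3) = Beta(10, 5).
Equal-tailed 90% interval: the 0.05 and 0.95 quantiles of Beta(10, 5).
Posterior mean ≈ 0.667, SD ≈ 0.118; a Normal approximation gives roughly [0.473, 0.861].
Exact: F⁻¹(0.05) = 0.460; F⁻¹(0.95) = 0.847.

[0.460, 0.847]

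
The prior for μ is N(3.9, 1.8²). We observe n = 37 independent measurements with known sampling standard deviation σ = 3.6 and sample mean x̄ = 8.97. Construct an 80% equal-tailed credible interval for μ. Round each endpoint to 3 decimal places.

Posterior precision = 1/1.8² + 37/3.6² = 0.3086 + 2.8549 = 3.1636, so posterior SD = 0.5622.
Posterior mean = (3.9/1.8² + 37·8.97/3.6²) / 3.1636 = 8.4754.
Interval: 8.4754 ± 1.282 × 0.5622 → [7.755, 9.196].

[7.755, 9.196]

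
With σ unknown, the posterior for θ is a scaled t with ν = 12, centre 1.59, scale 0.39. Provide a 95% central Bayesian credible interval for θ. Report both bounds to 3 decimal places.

[0.740, 2.440]

The t_12 distribution is symmetric; the 95% interval is 1.59 ± t·0.39 with t_{0.975,12} = 2.179.
Half-width: 2.179 × 0.39 = 0.850.
1.59 − 0.850 = 0.740; 1.59 + 0.850 = 2.440.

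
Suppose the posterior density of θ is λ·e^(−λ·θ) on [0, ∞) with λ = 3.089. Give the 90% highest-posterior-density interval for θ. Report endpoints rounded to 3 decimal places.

[0.000, 0.745]

The exponential density is strictly decreasing on [0, ∞), so the HPD interval is anchored at 0: [0, q] with P(θ ≤ q) = 0.90.
q = −ln(1 − 0.90) / 3.089 = 2.3026 / 3.089 = 0.745.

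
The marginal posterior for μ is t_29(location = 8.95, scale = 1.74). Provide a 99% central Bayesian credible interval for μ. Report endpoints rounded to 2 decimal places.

[4.15, 13.75]

The t_29 distribution is symmetric; the 99% interval is 8.95 ± t·1.74 with t_{0.995,29} = 2.756.
Half-width: 2.756 × 1.74 = 4.80.
8.95 − 4.80 = 4.15; 8.95 + 4.80 = 13.75.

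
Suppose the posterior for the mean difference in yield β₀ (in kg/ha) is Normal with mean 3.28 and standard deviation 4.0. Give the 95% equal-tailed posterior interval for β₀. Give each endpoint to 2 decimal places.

The posterior is symmetric, so the 95% equal-tailed interval is β₀ = 3.28 ± z·4.0 with z = 1.960.
Half-width: 1.960 × 4.0 = 7.84.
3.28 − 7.84 = -4.56; 3.28 + 7.84 = 11.12.

[-4.56, 11.12]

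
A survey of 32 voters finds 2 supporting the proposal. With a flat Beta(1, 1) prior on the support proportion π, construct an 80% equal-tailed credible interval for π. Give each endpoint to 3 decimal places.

Posterior: Beta(1+2, 1+30) = Beta(3, 31).
Equal-tailed 80% interval: the 0.1 and 0.9 quantiles of Beta(3, 31).
Posterior mean ≈ 0.088, SD ≈ 0.048; a Normal approximation gives roughly [0.027, 0.150].
Exact: F⁻¹(0.1) = 0.034; F⁻¹(0.9) = 0.153.

[0.034, 0.153]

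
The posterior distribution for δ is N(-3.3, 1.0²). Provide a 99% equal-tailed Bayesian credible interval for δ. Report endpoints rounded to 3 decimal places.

The posterior is symmetric, so the 99% equal-tailed interval is δ = -3.3 ± z·1.0 with z = 2.576.
Half-width: 2.576 × 1.0 = 2.576.
-3.3 − 2.576 = -5.876; -3.3 + 2.576 = -0.724.

[-5.876, -0.724]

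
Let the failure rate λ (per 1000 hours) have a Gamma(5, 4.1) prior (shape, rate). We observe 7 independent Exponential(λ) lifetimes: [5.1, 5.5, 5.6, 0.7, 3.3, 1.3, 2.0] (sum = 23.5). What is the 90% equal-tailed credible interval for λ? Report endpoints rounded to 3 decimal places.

[0.251, 0.660]

Posterior: Gamma(5+7, 4.1+23.5) = Gamma(12, 27.6) (shape, rate).
Equal-tailed 90% interval: Gamma(12, 27.6) quantiles at 0.05 and 0.95.
Posterior mean ≈ 0.435, SD ≈ 0.126; a Normal approximation gives roughly [0.228, 0.641].
Exact: lower = 0.251; upper = 0.660.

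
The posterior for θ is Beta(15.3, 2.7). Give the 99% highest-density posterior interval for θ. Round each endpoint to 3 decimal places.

The posterior is unimodal and skewed, so the HPD interval has equal density at both endpoints and is the shortest 99% interval.
Solving f(0.610) = f(0.994) with F(0.994) − F(0.610) = 0.99 gives [0.610, 0.994].
For comparison, the equal-tailed interval is [0.581, 0.984]; the HPD is narrower and shifted toward the mode.

[0.610, 0.994]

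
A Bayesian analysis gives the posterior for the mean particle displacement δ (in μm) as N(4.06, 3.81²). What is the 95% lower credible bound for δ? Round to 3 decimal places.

-2.207

Need L with P(δ ≥ L) = 0.95: L = 4.06 − z_{0.05}·3.81.
z = 1.645; L = 4.06 − 1.645 × 3.81 = -2.207.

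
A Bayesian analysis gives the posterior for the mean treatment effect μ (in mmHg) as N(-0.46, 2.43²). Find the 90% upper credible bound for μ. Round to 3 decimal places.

2.654

Need U with P(μ ≤ U) = 0.90: U = -0.46 + z_{0.1}·2.43.
z = 1.282; U = -0.46 + 1.282 × 2.43 = 2.654.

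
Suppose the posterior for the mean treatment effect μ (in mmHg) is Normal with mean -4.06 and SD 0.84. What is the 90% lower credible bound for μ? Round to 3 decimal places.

-5.137

Need L with P(μ ≥ L) = 0.90: L = -4.06 − z_{0.1}·0.84.
z = 1.282; L = -4.06 − 1.282 × 0.84 = -5.137.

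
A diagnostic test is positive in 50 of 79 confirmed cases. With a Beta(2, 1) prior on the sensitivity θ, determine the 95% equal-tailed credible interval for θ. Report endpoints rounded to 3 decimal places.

Posterior: Beta(2+50, 1+29) = Beta(52, 30).
Equal-tailed 95% interval: the 0.025 and 0.975 quantiles of Beta(52, 30).
Posterior mean ≈ 0.634, SD ≈ 0.053; a Normal approximation gives roughly [0.531, 0.738].
Exact: F⁻¹(0.025) = 0.528; F⁻¹(0.975) = 0.734.

[0.528, 0.734]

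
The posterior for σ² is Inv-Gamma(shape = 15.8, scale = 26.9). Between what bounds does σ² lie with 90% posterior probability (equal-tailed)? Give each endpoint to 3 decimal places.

[1.177, 2.723]

Inverse-Gamma(15.8, 26.9) quantiles: F⁻¹(0.05) and F⁻¹(0.95).
Equivalently, 1/σ² ~ Gamma(15.8, rate = 26.9); invert its 0.95 and 0.05 quantiles.
Posterior mean ≈ 1.818, SD ≈ 0.489; a Normal approximation gives roughly [1.013, 2.622].
Exact: lower = 1.177; upper = 2.723.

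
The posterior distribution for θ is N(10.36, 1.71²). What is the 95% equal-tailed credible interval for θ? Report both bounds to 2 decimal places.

[7.01, 13.71]

The posterior is symmetric, so the 95% equal-tailed interval is θ = 10.36 ± z·1.71 with z = 1.960.
Half-width: 1.960 × 1.71 = 3.35.
10.36 − 3.35 = 7.01; 10.36 + 3.35 = 13.71.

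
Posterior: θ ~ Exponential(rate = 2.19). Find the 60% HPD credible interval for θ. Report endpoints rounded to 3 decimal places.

[0.000, 0.418]

The exponential density is strictly decreasing on [0, ∞), so the HPD interval is anchored at 0: [0, q] with P(θ ≤ q) = 0.60.
q = −ln(1 − 0.60) / 2.19 = 0.9163 / 2.19 = 0.418.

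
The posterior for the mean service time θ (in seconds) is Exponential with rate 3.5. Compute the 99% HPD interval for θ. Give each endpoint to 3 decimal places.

[0.000, 1.316]

The exponential density is strictly decreasing on [0, ∞), so the HPD interval is anchored at 0: [0, q] with P(θ ≤ q) = 0.99.
q = −ln(1 − 0.99) / 3.5 = 4.6052 / 3.5 = 1.316.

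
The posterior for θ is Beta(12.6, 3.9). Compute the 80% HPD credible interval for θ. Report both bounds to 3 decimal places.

The posterior is unimodal and skewed, so the HPD interval has equal density at both endpoints and is the shortest 80% interval.
Solving f(0.652) = f(0.907) with F(0.907) − F(0.652) = 0.80 gives [0.652, 0.907].
For comparison, the equal-tailed interval is [0.625, 0.887]; the HPD is narrower and shifted toward the mode.

[0.652, 0.907]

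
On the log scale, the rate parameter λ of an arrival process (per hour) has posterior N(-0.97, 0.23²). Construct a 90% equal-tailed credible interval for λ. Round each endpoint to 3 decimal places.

On the log scale the 90% interval is -0.97 ± 1.645 × 0.23 = [-1.3483, -0.5917].
Exponentiate: [e^-1.3483, e^-0.5917] = [0.260, 0.553].

[0.260, 0.553]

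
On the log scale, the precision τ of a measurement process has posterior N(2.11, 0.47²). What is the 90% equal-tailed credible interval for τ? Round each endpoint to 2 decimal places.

On the log scale the 90% interval is 2.11 ± 1.645 × 0.47 = [1.3369, 2.8831].
Exponentiate: [e^1.3369, e^2.8831] = [3.81, 17.87].

[3.81, 17.87]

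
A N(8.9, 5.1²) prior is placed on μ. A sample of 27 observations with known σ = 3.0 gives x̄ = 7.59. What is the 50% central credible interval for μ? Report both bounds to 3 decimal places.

Posterior precision = 1/5.1² + 27/3.0² = 0.0384 + 3.0000 = 3.0384, so posterior SD = 0.5737.
Posterior mean = (8.9/5.1² + 27·7.59/3.0²) / 3.0384 = 7.6066.
Interval: 7.6066 ± 0.674 × 0.5737 → [7.220, 7.994].

[7.220, 7.994]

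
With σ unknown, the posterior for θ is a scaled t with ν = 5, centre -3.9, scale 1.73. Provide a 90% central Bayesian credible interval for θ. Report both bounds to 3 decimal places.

The t_5 distribution is symmetric; the 90% interval is -3.9 ± t·1.73 with t_{0.95,5} = 2.015.
Half-width: 2.015 × 1.73 = 3.486.
-3.9 − 3.486 = -7.386; -3.9 + 3.486 = -0.414.

[-7.386, -0.414]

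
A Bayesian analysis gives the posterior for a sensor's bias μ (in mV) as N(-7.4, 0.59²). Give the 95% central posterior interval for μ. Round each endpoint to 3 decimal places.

[-8.556, -6.244]

The posterior is symmetric, so the 95% equal-tailed interval is μ = -7.4 ± z·0.59 with z = 1.960.
Half-width: 1.960 × 0.59 = 1.156.
-7.4 − 1.156 = -8.556; -7.4 + 1.156 = -6.244.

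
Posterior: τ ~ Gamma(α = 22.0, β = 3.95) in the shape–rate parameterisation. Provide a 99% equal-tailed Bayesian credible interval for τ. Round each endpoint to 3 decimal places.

[2.985, 9.100]

Posterior: Gamma(shape 22.0, rate 3.95).
Equal-tailed 99% interval: Gamma(22.0, 3.95) quantiles at 0.005 and 0.995.
Posterior mean ≈ 5.570, SD ≈ 1.187; a Normal approximation gives roughly [2.511, 8.628].
Exact: lower = 2.985; upper = 9.100.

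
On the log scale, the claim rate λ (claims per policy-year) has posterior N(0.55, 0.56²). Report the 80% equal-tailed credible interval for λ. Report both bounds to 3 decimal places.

On the log scale the 80% interval is 0.55 ± 1.282 × 0.56 = [-0.1677, 1.2677].
Exponentiate: [e^-0.1677, e^1.2677] = [0.846, 3.553].

[0.846, 3.553]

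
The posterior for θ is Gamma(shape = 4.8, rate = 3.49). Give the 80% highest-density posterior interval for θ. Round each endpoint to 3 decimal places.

The posterior is unimodal and skewed, so the HPD interval has equal density at both endpoints and is the shortest 80% interval.
Solving f(0.511) = f(1.992) with F(1.992) − F(0.511) = 0.80 gives [0.511, 1.992].
For comparison, the equal-tailed interval is [0.657, 2.216]; the HPD is narrower and shifted toward the mode.

[0.511, 1.992]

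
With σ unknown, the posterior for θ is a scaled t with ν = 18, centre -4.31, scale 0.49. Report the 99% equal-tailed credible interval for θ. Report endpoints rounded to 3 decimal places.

[-5.720, -2.900]

The t_18 distribution is symmetric; the 99% interval is -4.31 ± t·0.49 with t_{0.995,18} = 2.878.
Half-width: 2.878 × 0.49 = 1.410.
-4.31 − 1.410 = -5.720; -4.31 + 1.410 = -2.900.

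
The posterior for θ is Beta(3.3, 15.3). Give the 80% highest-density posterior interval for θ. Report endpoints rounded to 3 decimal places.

[0.056, 0.266]

The posterior is unimodal and skewed, so the HPD interval has equal density at both endpoints and is the shortest 80% interval.
Solving f(0.056) = f(0.266) with F(0.266) − F(0.056) = 0.80 gives [0.056, 0.266].
For comparison, the equal-tailed interval is [0.076, 0.295]; the HPD is narrower and shifted toward the mode.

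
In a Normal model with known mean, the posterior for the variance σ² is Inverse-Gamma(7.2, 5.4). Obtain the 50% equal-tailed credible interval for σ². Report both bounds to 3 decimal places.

[0.615, 1.027]

Inverse-Gamma(7.2, 5.4) quantiles: F⁻¹(0.25) and F⁻¹(0.75).
Equivalently, 1/σ² ~ Gamma(7.2, rate = 5.4); invert its 0.75 and 0.25 quantiles.
Posterior mean ≈ 0.871, SD ≈ 0.382; a Normal approximation gives roughly [0.613, 1.129].
Exact: lower = 0.615; upper = 1.027.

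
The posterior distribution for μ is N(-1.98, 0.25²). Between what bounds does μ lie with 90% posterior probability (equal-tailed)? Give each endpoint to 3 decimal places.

[-2.391, -1.569]

The posterior is symmetric, so the 90% equal-tailed interval is μ = -1.98 ± z·0.25 with z = 1.645.
Half-width: 1.645 × 0.25 = 0.411.
-1.98 − 0.411 = -2.391; -1.98 + 0.411 = -1.569.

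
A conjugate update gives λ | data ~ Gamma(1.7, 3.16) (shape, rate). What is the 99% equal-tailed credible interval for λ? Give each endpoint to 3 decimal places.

[0.019, 2.162]

Posterior: Gamma(shape 1.7, rate 3.16).
Equal-tailed 99% interval: Gamma(1.7, 3.16) quantiles at 0.005 and 0.995.
Posterior mean ≈ 0.538, SD ≈ 0.413; a Normal approximation gives roughly [-0.525, 1.601].
Exact: lower = 0.019; upper = 2.162.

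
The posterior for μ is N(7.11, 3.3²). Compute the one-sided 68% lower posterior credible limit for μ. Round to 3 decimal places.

5.567

Need L with P(μ ≥ L) = 0.68: L = 7.11 − z_{0.32}·3.3.
z = 0.468; L = 7.11 − 0.468 × 3.3 = 5.567.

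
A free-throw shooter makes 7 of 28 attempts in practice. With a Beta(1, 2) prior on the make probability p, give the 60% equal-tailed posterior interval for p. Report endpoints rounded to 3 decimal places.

Posterior: Beta(1+7, 2+21) = Beta(8, 23).
Equal-tailed 60% interval: the 0.2 and 0.8 quantiles of Beta(8, 23).
Posterior mean ≈ 0.258, SD ≈ 0.077; a Normal approximation gives roughly [0.193, 0.323].
Exact: F⁻¹(0.2) = 0.191; F⁻¹(0.8) = 0.322.

[0.191, 0.322]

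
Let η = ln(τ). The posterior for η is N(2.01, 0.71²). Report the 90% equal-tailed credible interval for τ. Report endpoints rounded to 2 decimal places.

On the log scale the 90% interval is 2.01 ± 1.645 × 0.71 = [0.8422, 3.1778].
Exponentiate: [e^0.8422, e^3.1778] = [2.32, 24.00].

[2.32, 24.00]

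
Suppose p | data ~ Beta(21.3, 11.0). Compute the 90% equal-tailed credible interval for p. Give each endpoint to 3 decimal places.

[0.519, 0.789]

Posterior: Beta(21.3, 11.0).
Equal-tailed 90% interval: the 0.05 and 0.95 quantiles of Beta(21.3, 11.0).
Posterior mean ≈ 0.659, SD ≈ 0.082; a Normal approximation gives roughly [0.524, 0.795].
Exact: F⁻¹(0.05) = 0.519; F⁻¹(0.95) = 0.789.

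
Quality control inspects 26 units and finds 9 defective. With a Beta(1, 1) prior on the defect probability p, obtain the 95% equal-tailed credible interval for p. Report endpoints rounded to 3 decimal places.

[0.194, 0.540]

Posterior: Beta(1+9, 1+17) = Beta(10, 18).
Equal-tailed 95% interval: the 0.025 and 0.975 quantiles of Beta(10, 18).
Posterior mean ≈ 0.357, SD ≈ 0.089; a Normal approximation gives roughly [0.183, 0.532].
Exact: F⁻¹(0.025) = 0.194; F⁻¹(0.975) = 0.540.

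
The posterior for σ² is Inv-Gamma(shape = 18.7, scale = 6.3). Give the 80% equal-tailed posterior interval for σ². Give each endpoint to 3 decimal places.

Inverse-Gamma(18.7, 6.3) quantiles: F⁻¹(0.1) and F⁻¹(0.9).
Equivalently, 1/σ² ~ Gamma(18.7, rate = 6.3); invert its 0.9 and 0.1 quantiles.
Posterior mean ≈ 0.356, SD ≈ 0.087; a Normal approximation gives roughly [0.244, 0.468].
Exact: lower = 0.258; upper = 0.470.

[0.258, 0.470]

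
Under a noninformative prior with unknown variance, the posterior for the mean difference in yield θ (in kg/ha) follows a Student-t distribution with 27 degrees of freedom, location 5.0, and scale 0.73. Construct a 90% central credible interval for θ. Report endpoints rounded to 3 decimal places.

[3.757, 6.243]

The t_27 distribution is symmetric; the 90% interval is 5.0 ± t·0.73 with t_{0.95,27} = 1.703.
Half-width: 1.703 × 0.73 = 1.243.
5.0 − 1.243 = 3.757; 5.0 + 1.243 = 6.243.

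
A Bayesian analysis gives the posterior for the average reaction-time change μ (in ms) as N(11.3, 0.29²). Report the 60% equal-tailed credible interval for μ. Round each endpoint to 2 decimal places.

[11.06, 11.54]

The posterior is symmetric, so the 60% equal-tailed interval is μ = 11.3 ± z·0.29 with z = 0.842.
Half-width: 0.842 × 0.29 = 0.24.
11.3 − 0.24 = 11.06; 11.3 + 0.24 = 11.54.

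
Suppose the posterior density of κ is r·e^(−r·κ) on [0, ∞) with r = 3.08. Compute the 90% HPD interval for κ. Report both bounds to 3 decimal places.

[0.000, 0.748]

The exponential density is strictly decreasing on [0, ∞), so the HPD interval is anchored at 0: [0, q] with P(κ ≤ q) = 0.90.
q = −ln(1 − 0.90) / 3.08 = 2.3026 / 3.08 = 0.748.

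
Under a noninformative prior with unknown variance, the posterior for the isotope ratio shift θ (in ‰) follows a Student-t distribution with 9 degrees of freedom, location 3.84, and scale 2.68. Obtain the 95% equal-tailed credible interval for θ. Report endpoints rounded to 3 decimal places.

The t_9 distribution is symmetric; the 95% interval is 3.84 ± t·2.68 with t_{0.975,9} = 2.262.
Half-width: 2.262 × 2.68 = 6.063.
3.84 − 6.063 = -2.223; 3.84 + 6.063 = 9.903.

[-2.223, 9.903]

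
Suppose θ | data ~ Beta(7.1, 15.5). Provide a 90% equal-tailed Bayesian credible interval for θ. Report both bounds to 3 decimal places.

Posterior: Beta(7.1, 15.5).
Equal-tailed 90% interval: the 0.05 and 0.95 quantiles of Beta(7.1, 15.5).
Posterior mean ≈ 0.314, SD ≈ 0.096; a Normal approximation gives roughly [0.157, 0.471].
Exact: F⁻¹(0.05) = 0.167; F⁻¹(0.95) = 0.481.

[0.167, 0.481]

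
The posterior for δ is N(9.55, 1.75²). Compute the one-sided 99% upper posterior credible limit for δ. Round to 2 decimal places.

13.62

Need U with P(δ ≤ U) = 0.99: U = 9.55 + z_{0.01}·1.75.
z = 2.326; U = 9.55 + 2.326 × 1.75 = 13.62.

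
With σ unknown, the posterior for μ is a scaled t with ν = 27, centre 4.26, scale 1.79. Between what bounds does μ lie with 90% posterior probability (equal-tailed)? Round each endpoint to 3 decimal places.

[1.211, 7.309]

The t_27 distribution is symmetric; the 90% interval is 4.26 ± t·1.79 with t_{0.95,27} = 1.703.
Half-width: 1.703 × 1.79 = 3.049.
4.26 − 3.049 = 1.211; 4.26 + 3.049 = 7.309.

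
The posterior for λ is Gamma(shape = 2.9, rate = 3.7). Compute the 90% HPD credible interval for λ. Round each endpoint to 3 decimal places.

The posterior is unimodal and skewed, so the HPD interval has equal density at both endpoints and is the shortest 90% interval.
Solving f(0.107) = f(1.440) with F(1.440) − F(0.107) = 0.90 gives [0.107, 1.440].
For comparison, the equal-tailed interval is [0.207, 1.661]; the HPD is narrower and shifted toward the mode.

[0.107, 1.440]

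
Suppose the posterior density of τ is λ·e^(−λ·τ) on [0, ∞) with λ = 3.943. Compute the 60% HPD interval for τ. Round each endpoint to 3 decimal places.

The exponential density is strictly decreasing on [0, ∞), so the HPD interval is anchored at 0: [0, q] with P(τ ≤ q) = 0.60.
q = −ln(1 − 0.60) / 3.943 = 0.9163 / 3.943 = 0.232.

[0.000, 0.232]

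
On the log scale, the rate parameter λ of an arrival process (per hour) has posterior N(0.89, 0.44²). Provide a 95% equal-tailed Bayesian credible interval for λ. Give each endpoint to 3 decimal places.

[1.028, 5.768]

On the log scale the 95% interval is 0.89 ± 1.960 × 0.44 = [0.0276, 1.7524].
Exponentiate: [e^0.0276, e^1.7524] = [1.028, 5.768].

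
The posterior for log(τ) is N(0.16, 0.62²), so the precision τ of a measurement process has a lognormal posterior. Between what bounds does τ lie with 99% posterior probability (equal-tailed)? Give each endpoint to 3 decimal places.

[0.238, 5.795]

On the log scale the 99% interval is 0.16 ± 2.576 × 0.62 = [-1.4370, 1.7570].
Exponentiate: [e^-1.4370, e^1.7570] = [0.238, 5.795].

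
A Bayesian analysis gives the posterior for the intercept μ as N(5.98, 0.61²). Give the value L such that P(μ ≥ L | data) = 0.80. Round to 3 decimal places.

5.467

Need L with P(μ ≥ L) = 0.80: L = 5.98 − z_{0.2}·0.61.
z = 0.842; L = 5.98 − 0.842 × 0.61 = 5.467.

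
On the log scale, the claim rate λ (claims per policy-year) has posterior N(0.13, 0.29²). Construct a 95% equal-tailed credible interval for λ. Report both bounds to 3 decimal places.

On the log scale the 95% interval is 0.13 ± 1.960 × 0.29 = [-0.4384, 0.6984].
Exponentiate: [e^-0.4384, e^0.6984] = [0.645, 2.011].

[0.645, 2.011]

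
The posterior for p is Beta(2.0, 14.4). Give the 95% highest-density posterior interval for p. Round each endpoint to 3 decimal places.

[0.004, 0.275]

The posterior is unimodal and skewed, so the HPD interval has equal density at both endpoints and is the shortest 95% interval.
Solving f(0.004) = f(0.275) with F(0.275) − F(0.004) = 0.95 gives [0.004, 0.275].
For comparison, the equal-tailed interval is [0.016, 0.312]; the HPD is narrower and shifted toward the mode.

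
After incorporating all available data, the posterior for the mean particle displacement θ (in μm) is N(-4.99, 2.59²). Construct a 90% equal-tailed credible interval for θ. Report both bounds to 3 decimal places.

[-9.250, -0.730]

The posterior is symmetric, so the 90% equal-tailed interval is θ = -4.99 ± z·2.59 with z = 1.645.
Half-width: 1.645 × 2.59 = 4.260.
-4.99 − 4.260 = -9.250; -4.99 + 4.260 = -0.730.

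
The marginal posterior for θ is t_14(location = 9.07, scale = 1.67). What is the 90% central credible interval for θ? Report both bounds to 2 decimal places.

[6.13, 12.01]

The t_14 distribution is symmetric; the 90% interval is 9.07 ± t·1.67 with t_{0.95,14} = 1.761.
Half-width: 1.761 × 1.67 = 2.94.
9.07 − 2.94 = 6.13; 9.07 + 2.94 = 12.01.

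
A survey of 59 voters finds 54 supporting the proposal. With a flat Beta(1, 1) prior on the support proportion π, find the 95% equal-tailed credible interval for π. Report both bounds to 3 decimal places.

Posterior: Beta(1+54, 1+5) = Beta(55, 6).
Equal-tailed 95% interval: the 0.025 and 0.975 quantiles of Beta(55, 6).
Posterior mean ≈ 0.902, SD ≈ 0.038; a Normal approximation gives roughly [0.828, 0.976].
Exact: F⁻¹(0.025) = 0.816; F⁻¹(0.975) = 0.962.

[0.816, 0.962]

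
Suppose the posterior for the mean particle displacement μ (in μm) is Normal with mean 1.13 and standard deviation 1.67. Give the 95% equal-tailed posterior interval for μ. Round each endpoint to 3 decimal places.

[-2.143, 4.403]

The posterior is symmetric, so the 95% equal-tailed interval is μ = 1.13 ± z·1.67 with z = 1.960.
Half-width: 1.960 × 1.67 = 3.273.
1.13 − 3.273 = -2.143; 1.13 + 3.273 = 4.403.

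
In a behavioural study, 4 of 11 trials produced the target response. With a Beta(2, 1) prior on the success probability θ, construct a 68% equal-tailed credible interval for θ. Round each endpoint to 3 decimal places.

Posterior: Beta(2+4, 1+7) = Beta(6, 8).
Equal-tailed 68% interval: the 0.16 and 0.84 quantiles of Beta(6, 8).
Posterior mean ≈ 0.429, SD ≈ 0.128; a Normal approximation gives roughly [0.302, 0.556].
Exact: F⁻¹(0.16) = 0.297; F⁻¹(0.84) = 0.560.

[0.297, 0.560]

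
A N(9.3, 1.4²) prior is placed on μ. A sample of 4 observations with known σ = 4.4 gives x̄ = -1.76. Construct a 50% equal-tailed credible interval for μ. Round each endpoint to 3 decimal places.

[5.315, 6.909]

Posterior precision = 1/1.4² + 4/4.4² = 0.5102 + 0.2066 = 0.7168, so posterior SD = 1.1811.
Posterior mean = (9.3/1.4² + 4·-1.76/4.4²) / 0.7168 = 6.1121.
Interval: 6.1121 ± 0.674 × 1.1811 → [5.315, 6.909].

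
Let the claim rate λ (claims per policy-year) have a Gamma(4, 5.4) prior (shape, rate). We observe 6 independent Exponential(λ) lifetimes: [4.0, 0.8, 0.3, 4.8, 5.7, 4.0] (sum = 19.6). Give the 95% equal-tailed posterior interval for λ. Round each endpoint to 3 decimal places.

Posterior: Gamma(4+6, 5.4+19.6) = Gamma(10, 25.0) (shape, rate).
Equal-tailed 95% interval: Gamma(10, 25.0) quantiles at 0.025 and 0.975.
Posterior mean ≈ 0.400, SD ≈ 0.126; a Normal approximation gives roughly [0.152, 0.648].
Exact: lower = 0.192; upper = 0.683.

[0.192, 0.683]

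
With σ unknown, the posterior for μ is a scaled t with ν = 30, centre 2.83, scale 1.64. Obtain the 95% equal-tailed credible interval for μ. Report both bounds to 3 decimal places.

[-0.519, 6.179]

The t_30 distribution is symmetric; the 95% interval is 2.83 ± t·1.64 with t_{0.975,30} = 2.042.
Half-width: 2.042 × 1.64 = 3.349.
2.83 − 3.349 = -0.519; 2.83 + 3.349 = 6.179.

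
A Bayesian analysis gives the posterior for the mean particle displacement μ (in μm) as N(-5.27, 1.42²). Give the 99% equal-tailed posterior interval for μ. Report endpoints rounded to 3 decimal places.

The posterior is symmetric, so the 99% equal-tailed interval is μ = -5.27 ± z·1.42 with z = 2.576.
Half-width: 2.576 × 1.42 = 3.658.
-5.27 − 3.658 = -8.928; -5.27 + 3.658 = -1.612.

[-8.928, -1.612]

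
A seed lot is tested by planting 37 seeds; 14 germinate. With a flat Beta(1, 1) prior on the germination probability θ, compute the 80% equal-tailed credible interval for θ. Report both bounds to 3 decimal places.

[0.287, 0.485]

Posterior: Beta(1+14, 1+23) = Beta(15, 24).
Equal-tailed 80% interval: the 0.1 and 0.9 quantiles of Beta(15, 24).
Posterior mean ≈ 0.385, SD ≈ 0.077; a Normal approximation gives roughly [0.286, 0.483].
Exact: F⁻¹(0.1) = 0.287; F⁻¹(0.9) = 0.485.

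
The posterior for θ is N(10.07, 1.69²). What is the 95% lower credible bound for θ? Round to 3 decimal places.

7.290

Need L with P(θ ≥ L) = 0.95: L = 10.07 − z_{0.05}·1.69.
z = 1.645; L = 10.07 − 1.645 × 1.69 = 7.290.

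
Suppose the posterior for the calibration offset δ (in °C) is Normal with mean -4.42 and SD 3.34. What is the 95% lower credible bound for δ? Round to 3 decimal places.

Need L with P(δ ≥ L) = 0.95: L = -4.42 − z_{0.05}·3.34.
z = 1.645; L = -4.42 − 1.645 × 3.34 = -9.914.

-9.914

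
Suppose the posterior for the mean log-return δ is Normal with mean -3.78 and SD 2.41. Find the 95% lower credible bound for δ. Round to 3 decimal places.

-7.744

Need L with P(δ ≥ L) = 0.95: L = -3.78 − z_{0.05}·2.41.
z = 1.645; L = -3.78 − 1.645 × 2.41 = -7.744.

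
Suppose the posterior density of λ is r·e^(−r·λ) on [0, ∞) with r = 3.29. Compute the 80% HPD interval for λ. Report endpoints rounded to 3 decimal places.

[0.000, 0.489]

The exponential density is strictly decreasing on [0, ∞), so the HPD interval is anchored at 0: [0, q] with P(λ ≤ q) = 0.80.
q = −ln(1 − 0.80) / 3.29 = 1.6094 / 3.29 = 0.489.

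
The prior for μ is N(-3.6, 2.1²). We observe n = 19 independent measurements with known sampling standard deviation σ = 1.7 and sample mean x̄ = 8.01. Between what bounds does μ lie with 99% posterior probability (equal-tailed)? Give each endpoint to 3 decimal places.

[6.635, 8.611]

Posterior precision = 1/2.1² + 19/1.7² = 0.2268 + 6.5744 = 6.8012, so posterior SD = 0.3835.
Posterior mean = (-3.6/2.1² + 19·8.01/1.7²) / 6.8012 = 7.6229.
Interval: 7.6229 ± 2.576 × 0.3835 → [6.635, 8.611].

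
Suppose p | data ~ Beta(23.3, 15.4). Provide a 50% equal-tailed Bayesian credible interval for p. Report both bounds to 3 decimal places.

Posterior: Beta(23.3, 15.4).
Equal-tailed 50% interval: the 0.25 and 0.75 quantiles of Beta(23.3, 15.4).
Posterior mean ≈ 0.602, SD ≈ 0.078; a Normal approximation gives roughly [0.550, 0.654].
Exact: F⁻¹(0.25) = 0.550; F⁻¹(0.75) = 0.656.

[0.550, 0.656]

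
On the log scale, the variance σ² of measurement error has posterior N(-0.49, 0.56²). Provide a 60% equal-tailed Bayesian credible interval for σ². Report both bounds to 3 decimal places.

On the log scale the 60% interval is -0.49 ± 0.842 × 0.56 = [-0.9613, -0.0187].
Exponentiate: [e^-0.9613, e^-0.0187] = [0.382, 0.981].

[0.382, 0.981]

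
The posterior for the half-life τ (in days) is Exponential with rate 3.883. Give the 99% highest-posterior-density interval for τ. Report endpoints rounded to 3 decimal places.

The exponential density is strictly decreasing on [0, ∞), so the HPD interval is anchored at 0: [0, q] with P(τ ≤ q) = 0.99.
q = −ln(1 − 0.99) / 3.883 = 4.6052 / 3.883 = 1.186.

[0.000, 1.186]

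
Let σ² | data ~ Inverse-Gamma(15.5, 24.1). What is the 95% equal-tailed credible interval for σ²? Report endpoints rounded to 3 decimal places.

[0.999, 2.748]

Inverse-Gamma(15.5, 24.1) quantiles: F⁻¹(0.025) and F⁻¹(0.975).
Equivalently, 1/σ² ~ Gamma(15.5, rate = 24.1); invert its 0.975 and 0.025 quantiles.
Posterior mean ≈ 1.662, SD ≈ 0.452; a Normal approximation gives roughly [0.775, 2.549].
Exact: lower = 0.999; upper = 2.748.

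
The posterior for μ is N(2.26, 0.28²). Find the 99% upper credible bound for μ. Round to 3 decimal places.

Need U with P(μ ≤ U) = 0.99: U = 2.26 + z_{0.01}·0.28.
z = 2.326; U = 2.26 + 2.326 × 0.28 = 2.911.

2.911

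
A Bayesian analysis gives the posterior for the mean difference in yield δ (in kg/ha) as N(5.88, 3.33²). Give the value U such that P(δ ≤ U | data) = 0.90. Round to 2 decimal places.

10.15

Need U with P(δ ≤ U) = 0.90: U = 5.88 + z_{0.1}·3.33.
z = 1.282; U = 5.88 + 1.282 × 3.33 = 10.15.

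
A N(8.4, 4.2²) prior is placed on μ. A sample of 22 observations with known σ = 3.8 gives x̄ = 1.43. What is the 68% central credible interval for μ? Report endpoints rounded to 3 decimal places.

[0.889, 2.471]

Posterior precision = 1/4.2² + 22/3.8² = 0.0567 + 1.5235 = 1.5802, so posterior SD = 0.7955.
Posterior mean = (8.4/4.2² + 22·1.43/3.8²) / 1.5802 = 1.6800.
Interval: 1.6800 ± 0.994 × 0.7955 → [0.889, 2.471].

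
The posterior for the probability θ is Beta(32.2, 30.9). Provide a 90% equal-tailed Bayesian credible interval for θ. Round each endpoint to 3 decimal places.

Posterior: Beta(32.2, 30.9).
Equal-tailed 90% interval: the 0.05 and 0.95 quantiles of Beta(32.2, 30.9).
Posterior mean ≈ 0.510, SD ≈ 0.062; a Normal approximation gives roughly [0.408, 0.613].
Exact: F⁻¹(0.05) = 0.407; F⁻¹(0.95) = 0.613.

[0.407, 0.613]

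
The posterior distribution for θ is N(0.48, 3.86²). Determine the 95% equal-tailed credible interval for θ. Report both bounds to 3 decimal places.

The posterior is symmetric, so the 95% equal-tailed interval is θ = 0.48 ± z·3.86 with z = 1.960.
Half-width: 1.960 × 3.86 = 7.565.
0.48 − 7.565 = -7.085; 0.48 + 7.565 = 8.045.

[-7.085, 8.045]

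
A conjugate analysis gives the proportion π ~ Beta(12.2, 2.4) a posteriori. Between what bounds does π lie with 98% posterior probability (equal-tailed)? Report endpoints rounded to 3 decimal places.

Posterior: Beta(12.2, 2.4).
Equal-tailed 98% interval: the 0.01 and 0.99 quantiles of Beta(12.2, 2.4).
Posterior mean ≈ 0.836, SD ≈ 0.094; a Normal approximation gives roughly [0.617, 1.054].
Exact: F⁻¹(0.01) = 0.564; F⁻¹(0.99) = 0.981.

[0.564, 0.981]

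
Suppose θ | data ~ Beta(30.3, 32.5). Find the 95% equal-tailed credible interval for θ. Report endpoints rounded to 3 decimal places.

Posterior: Beta(30.3, 32.5).
Equal-tailed 95% interval: the 0.025 and 0.975 quantiles of Beta(30.3, 32.5).
Posterior mean ≈ 0.482, SD ≈ 0.063; a Normal approximation gives roughly [0.360, 0.605].
Exact: F⁻¹(0.025) = 0.361; F⁻¹(0.975) = 0.605.

[0.361, 0.605]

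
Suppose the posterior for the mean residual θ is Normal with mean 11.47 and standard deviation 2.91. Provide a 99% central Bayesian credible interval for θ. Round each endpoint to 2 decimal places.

The posterior is symmetric, so the 99% equal-tailed interval is θ = 11.47 ± z·2.91 with z = 2.576.
Half-width: 2.576 × 2.91 = 7.50.
11.47 − 7.50 = 3.97; 11.47 + 7.50 = 18.97.

[3.97, 18.97]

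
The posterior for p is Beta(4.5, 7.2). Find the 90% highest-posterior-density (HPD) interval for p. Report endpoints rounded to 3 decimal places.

[0.158, 0.605]

The posterior is unimodal and skewed, so the HPD interval has equal density at both endpoints and is the shortest 90% interval.
Solving f(0.158) = f(0.605) with F(0.605) − F(0.158) = 0.90 gives [0.158, 0.605].
For comparison, the equal-tailed interval is [0.172, 0.621]; the HPD is narrower and shifted toward the mode.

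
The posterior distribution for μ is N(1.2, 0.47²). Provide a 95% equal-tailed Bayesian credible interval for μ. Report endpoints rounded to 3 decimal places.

[0.279, 2.121]

The posterior is symmetric, so the 95% equal-tailed interval is μ = 1.2 ± z·0.47 with z = 1.960.
Half-width: 1.960 × 0.47 = 0.921.
1.2 − 0.921 = 0.279; 1.2 + 0.921 = 2.121.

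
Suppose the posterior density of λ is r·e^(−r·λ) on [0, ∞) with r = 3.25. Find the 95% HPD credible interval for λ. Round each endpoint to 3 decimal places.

The exponential density is strictly decreasing on [0, ∞), so the HPD interval is anchored at 0: [0, q] with P(λ ≤ q) = 0.95.
q = −ln(1 − 0.95) / 3.25 = 2.9957 / 3.25 = 0.922.

[0.000, 0.922]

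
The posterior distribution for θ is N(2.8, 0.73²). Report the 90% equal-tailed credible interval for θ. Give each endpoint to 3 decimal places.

The posterior is symmetric, so the 90% equal-tailed interval is θ = 2.8 ± z·0.73 with z = 1.645.
Half-width: 1.645 × 0.73 = 1.201.
2.8 − 1.201 = 1.599; 2.8 + 1.201 = 4.001.

[1.599, 4.001]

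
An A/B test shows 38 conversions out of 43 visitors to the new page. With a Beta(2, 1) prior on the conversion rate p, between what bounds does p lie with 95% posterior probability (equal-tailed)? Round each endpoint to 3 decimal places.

[0.759, 0.949]

Posterior: Beta(2+38, 1+5) = Beta(40, 6).
Equal-tailed 95% interval: the 0.025 and 0.975 quantiles of Beta(40, 6).
Posterior mean ≈ 0.870, SD ≈ 0.049; a Normal approximation gives roughly [0.773, 0.966].
Exact: F⁻¹(0.025) = 0.759; F⁻¹(0.975) = 0.949.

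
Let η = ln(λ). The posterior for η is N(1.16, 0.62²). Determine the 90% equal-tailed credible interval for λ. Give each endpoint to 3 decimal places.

[1.150, 8.845]

On the log scale the 90% interval is 1.16 ± 1.645 × 0.62 = [0.1402, 2.1798].
Exponentiate: [e^0.1402, e^2.1798] = [1.150, 8.845].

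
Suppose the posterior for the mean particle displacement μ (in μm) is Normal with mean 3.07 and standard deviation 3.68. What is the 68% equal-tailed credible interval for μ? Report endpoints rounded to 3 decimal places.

[-0.590, 6.730]

The posterior is symmetric, so the 68% equal-tailed interval is μ = 3.07 ± z·3.68 with z = 0.994.
Half-width: 0.994 × 3.68 = 3.660.
3.07 − 3.660 = -0.590; 3.07 + 3.660 = 6.730.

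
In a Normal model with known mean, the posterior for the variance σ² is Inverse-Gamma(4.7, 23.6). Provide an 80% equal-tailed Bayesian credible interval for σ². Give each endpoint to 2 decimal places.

Inverse-Gamma(4.7, 23.6) quantiles: F⁻¹(0.1) and F⁻¹(0.9).
Equivalently, 1/σ² ~ Gamma(4.7, rate = 23.6); invert its 0.9 and 0.1 quantiles.
Posterior mean ≈ 6.38, SD ≈ 3.88; a Normal approximation gives roughly [1.40, 11.35].
Exact: lower = 3.10; upper = 10.62.

[3.10, 10.62]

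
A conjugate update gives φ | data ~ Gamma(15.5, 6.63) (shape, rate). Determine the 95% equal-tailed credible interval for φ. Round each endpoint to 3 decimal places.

Posterior: Gamma(shape 15.5, rate 6.63).
Equal-tailed 95% interval: Gamma(15.5, 6.63) quantiles at 0.025 and 0.975.
Posterior mean ≈ 2.338, SD ≈ 0.594; a Normal approximation gives roughly [1.174, 3.502].
Exact: lower = 1.323; upper = 3.637.

[1.323, 3.637]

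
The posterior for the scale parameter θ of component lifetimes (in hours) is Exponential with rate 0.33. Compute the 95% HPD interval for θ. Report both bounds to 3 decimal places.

The exponential density is strictly decreasing on [0, ∞), so the HPD interval is anchored at 0: [0, q] with P(θ ≤ q) = 0.95.
q = −ln(1 − 0.95) / 0.33 = 2.9957 / 0.33 = 9.078.

[0.000, 9.078]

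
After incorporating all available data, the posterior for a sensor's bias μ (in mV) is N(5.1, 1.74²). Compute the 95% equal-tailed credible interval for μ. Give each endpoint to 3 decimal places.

[1.690, 8.510]

The posterior is symmetric, so the 95% equal-tailed interval is μ = 5.1 ± z·1.74 with z = 1.960.
Half-width: 1.960 × 1.74 = 3.410.
5.1 − 3.410 = 1.690; 5.1 + 3.410 = 8.510.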